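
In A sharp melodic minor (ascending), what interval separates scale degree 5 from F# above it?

Scale degree 5 of A# melodic minor (ascending) is E#.
E# up to F#: letters E→F make it a second; 1 semitone makes it minor.

minor second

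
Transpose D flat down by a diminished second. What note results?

A second below D lands on the letter C.
A diminished second spans 0 semitones, so Db moves to pitch class 1. On the letter C that is C#.

C#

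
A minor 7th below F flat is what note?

F down a major seventh is Gb, so the target letter is G.
From Fb, a minor seventh is 10 semitones down: Gb.

Gb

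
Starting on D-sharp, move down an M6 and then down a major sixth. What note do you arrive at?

A major sixth down from D# is F# (letter F, 9 semitones down).
A major sixth down from F# is A (letter A, 9 semitones down).

A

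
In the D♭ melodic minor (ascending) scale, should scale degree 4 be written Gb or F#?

Each scale degree takes a distinct letter name. Degree 4 of a scale on D must use the letter G.
Gb and F# are enharmonically the same pitch, but only Gb uses the letter G, so it is the correct spelling here.

Gb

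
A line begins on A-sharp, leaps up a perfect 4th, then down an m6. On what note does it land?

F##

A perfect fourth up from A# is D# (letter D, 5 semitones up).
A minor sixth down from D# is F## (letter F, 8 semitones down).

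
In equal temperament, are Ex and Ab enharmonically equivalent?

No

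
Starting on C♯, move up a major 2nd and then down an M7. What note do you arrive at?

A major second up from C# is D# (letter D, 2 semitones up).
A major seventh down from D# is E (letter E, 11 semitones down).

E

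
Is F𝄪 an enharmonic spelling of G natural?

F## = pitch class 7 and G = pitch class 7 — the same pitch class, so they are enharmonic equivalents.

Yes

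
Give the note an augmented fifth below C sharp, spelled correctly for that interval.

F

C down a perfect fifth is F, so the target letter is F.
From C#, an augmented fifth is 8 semitones down: F.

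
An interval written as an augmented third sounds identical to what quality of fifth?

doubly diminished

An augmented third spans 5 semitones.
A fifth spanning 5 semitones is doubly diminished (the perfect fifth is 7).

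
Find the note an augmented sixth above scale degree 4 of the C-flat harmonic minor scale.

D

Scale degree 4 of Cb harmonic minor is Fb.
An augmented sixth (10 semitones) above Fb lands on the letter D, giving D.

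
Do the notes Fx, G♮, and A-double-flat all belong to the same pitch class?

Yes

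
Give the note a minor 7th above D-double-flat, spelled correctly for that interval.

Cbb

D up a major seventh is C#, so the target letter is C.
From Dbb, a minor seventh is 10 semitones up: Cbb.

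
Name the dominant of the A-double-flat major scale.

The Abb major scale runs Abb Bbb Cb Dbb Ebb Fb Gb.
Degree 5 is Ebb.

Ebb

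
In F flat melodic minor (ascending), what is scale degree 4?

Bbb

The Fb melodic minor (ascending) scale runs Fb Gb Abb Bbb Cb Db Eb.
Degree 4 is Bbb.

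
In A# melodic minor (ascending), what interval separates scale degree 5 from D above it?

Scale degree 5 of A# melodic minor (ascending) is E#.
E# up to D: letters E→D make it a seventh; 9 semitones makes it diminished.

diminished seventh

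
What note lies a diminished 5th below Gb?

C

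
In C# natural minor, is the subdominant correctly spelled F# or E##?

Each scale degree takes a distinct letter name. Degree 4 of a scale on C must use the letter F.
F# and E## are enharmonically the same pitch, but only F# uses the letter F, so it is the correct spelling here.

F#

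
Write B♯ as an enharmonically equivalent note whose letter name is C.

Plain C sits at the same pitch as B#, so on the letter C the same pitch needs a natural: C.

C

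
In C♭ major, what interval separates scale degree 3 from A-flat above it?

perfect fourth

Scale degree 3 of Cb major is Eb.
Eb up to Ab: letters E→A make it a fourth; 5 semitones makes it perfect.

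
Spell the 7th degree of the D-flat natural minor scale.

Cb

The Db natural minor scale runs Db Eb Fb Gb Ab Bbb Cb.
Degree 7 is Cb.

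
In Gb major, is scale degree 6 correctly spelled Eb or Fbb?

Each scale degree takes a distinct letter name. Degree 6 of a scale on G must use the letter E.
Eb and Fbb are enharmonically the same pitch, but only Eb uses the letter E, so it is the correct spelling here.

Eb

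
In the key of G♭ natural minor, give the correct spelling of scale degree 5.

The Gb natural minor scale runs Gb Ab Bbb Cb Db Ebb Fb.
Degree 5 is Db.

Db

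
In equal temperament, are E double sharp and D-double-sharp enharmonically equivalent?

Two spellings are enharmonically equivalent only if they share a pitch class.
Here E## → 6, D## → 4; 4 ≠ 6, so they are not.

No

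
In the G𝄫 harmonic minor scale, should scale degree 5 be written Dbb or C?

Dbb

Each scale degree takes a distinct letter name. Degree 5 of a scale on G must use the letter D.
Dbb and C are enharmonically the same pitch, but only Dbb uses the letter D, so it is the correct spelling here.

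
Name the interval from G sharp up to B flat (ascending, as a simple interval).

diminished third

Counting letters G–A–B gives a third.
G#→Bb = 2 semitones, 2 narrower than the major third (4), so diminished.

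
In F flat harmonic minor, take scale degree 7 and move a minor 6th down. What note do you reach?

G

Scale degree 7 of Fb harmonic minor is Eb.
A minor sixth (8 semitones) below Eb lands on the letter G, giving G.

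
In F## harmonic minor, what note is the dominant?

C##

The F## harmonic minor scale runs F## G## A# B# C## D# E##.
Degree 5 is C##.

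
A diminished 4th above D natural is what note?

D up a perfect fourth is G, so the target letter is G.
From D, a diminished fourth is 4 semitones up: Gb.

Gb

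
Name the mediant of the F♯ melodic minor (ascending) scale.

Degree 3 takes the letter 2 steps above F, which is A.
In melodic minor (ascending), degree 3 sits 3 semitones above the tonic. F# + 3 semitones is pitch class 9, spelled on A as A.

A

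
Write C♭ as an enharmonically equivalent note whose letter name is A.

A##

Cb is pitch class 11. The letter A alone is pitch class 9.
To reach pitch class 11 from A requires an offset of +2 semitones, i.e. double sharp: A##.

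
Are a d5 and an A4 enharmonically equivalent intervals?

Yes

A diminished fifth spans 6 semitones; an augmented fourth spans 6.
They are enharmonically equivalent.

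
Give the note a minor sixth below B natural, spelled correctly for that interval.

A sixth below B lands on the letter D.
A minor sixth spans 8 semitones, so B moves to pitch class 3. On the letter D that is D#.

D#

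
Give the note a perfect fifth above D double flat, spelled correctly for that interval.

Abb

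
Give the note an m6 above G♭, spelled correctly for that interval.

Ebb

A sixth above G lands on the letter E.
A minor sixth spans 8 semitones, so Gb moves to pitch class 2. On the letter E that is Ebb.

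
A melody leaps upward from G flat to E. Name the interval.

augmented sixth

The letter names run G→E, a span of 5 letter steps, so the interval is some kind of sixth.
Gb to E is 10 semitones. A major sixth is 9, so 10 makes it augmented.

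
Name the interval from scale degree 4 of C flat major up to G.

augmented second

Scale degree 4 of Cb major is Fb.
Fb up to G: letters F→G make it a second; 3 semitones makes it augmented.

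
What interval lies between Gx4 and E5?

diminished sixth

The letter names run G→E, a span of 5 letter steps, so the interval is some kind of sixth.
G## to E is 7 semitones. A major sixth is 9, so 7 makes it diminished.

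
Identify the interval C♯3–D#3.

The letter names run C→D, a span of 1 letter step, so the interval is some kind of second.
C# to D# is 2 semitones. A major second is 2, so 2 makes it major.

major second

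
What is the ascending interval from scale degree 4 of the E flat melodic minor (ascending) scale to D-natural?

augmented fourth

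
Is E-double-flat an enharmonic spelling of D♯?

No

Ebb is pitch class 2; D# is pitch class 3.
The pitch classes differ (2 vs. 3), so they are not enharmonic equivalents.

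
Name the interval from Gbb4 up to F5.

augmented seventh

The letter names run G→F, a span of 6 letter steps, so the interval is some kind of seventh.
Gbb to F is 12 semitones. A major seventh is 11, so 12 makes it augmented.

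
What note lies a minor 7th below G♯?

A seventh below G lands on the letter A.
A minor seventh spans 10 semitones, so G# moves to pitch class 10. On the letter A that is A#.

A#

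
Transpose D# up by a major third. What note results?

A third above D lands on the letter F.
A major third spans 4 semitones, so D# moves to pitch class 7. On the letter F that is F##.

F##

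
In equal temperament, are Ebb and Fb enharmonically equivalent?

Ebb is pitch class 2; Fb is pitch class 4.
The pitch classes differ (2 vs. 4), so they are not enharmonic equivalents.

No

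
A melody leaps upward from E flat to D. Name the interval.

Counting letters E–F–G–A–B–C–D gives a seventh.
Eb→D = 11 semitones, exactly the major seventh.

major seventh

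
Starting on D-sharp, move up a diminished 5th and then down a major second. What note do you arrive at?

A diminished fifth up from D# is A (letter A, 6 semitones up).
A major second down from A is G (letter G, 2 semitones down).

G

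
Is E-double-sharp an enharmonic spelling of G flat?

Yes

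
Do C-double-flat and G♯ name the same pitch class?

No

Two spellings are enharmonically equivalent only if they share a pitch class.
Here Cbb → 10, G# → 8; 8 ≠ 10, so they are not.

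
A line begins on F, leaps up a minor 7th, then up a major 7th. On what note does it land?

D

A minor seventh up from F is Eb (letter E, 10 semitones up).
A major seventh up from Eb is D (letter D, 11 semitones up).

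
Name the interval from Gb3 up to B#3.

Counting letters G–A–B gives a third.
Gb→B# = 6 semitones, 2 wider than the major third (4), so doubly augmented.

doubly augmented third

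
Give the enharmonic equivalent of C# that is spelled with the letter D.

Db

C# is pitch class 1. The letter D alone is pitch class 2.
To reach pitch class 1 from D requires an offset of -1 semitone, i.e. flat: Db.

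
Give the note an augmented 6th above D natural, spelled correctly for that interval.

D up a major sixth is B, so the target letter is B.
From D, an augmented sixth is 10 semitones up: B#.

B#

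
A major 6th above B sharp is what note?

G##

A sixth above B lands on the letter G.
A major sixth spans 9 semitones, so B# moves to pitch class 9. On the letter G that is G##.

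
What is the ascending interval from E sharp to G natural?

Counting letters E–F–G gives a third.
E#→G = 2 semitones, 2 narrower than the major third (4), so diminished.

diminished third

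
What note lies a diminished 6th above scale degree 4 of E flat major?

Fbb

Scale degree 4 of Eb major is Ab.
A diminished sixth (7 semitones) above Ab lands on the letter F, giving Fbb.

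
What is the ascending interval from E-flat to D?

major seventh

Counting letters E–F–G–A–B–C–D gives a seventh.
Eb→D = 11 semitones, exactly the major seventh.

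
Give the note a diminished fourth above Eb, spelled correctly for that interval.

Abb

E up a perfect fourth is A, so the target letter is A.
From Eb, a diminished fourth is 4 semitones up: Abb.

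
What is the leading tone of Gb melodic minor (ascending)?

F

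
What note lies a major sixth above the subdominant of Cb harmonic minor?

The subdominant of Cb harmonic minor is Fb.
A major sixth (9 semitones) above Fb lands on the letter D, giving Db.

Db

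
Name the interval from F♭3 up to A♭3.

The letter names run F→A, a span of 2 letter steps, so the interval is some kind of third.
Fb to Ab is 4 semitones. A major third is 4, so 4 makes it major.

major third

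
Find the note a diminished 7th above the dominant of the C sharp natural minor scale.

F

The dominant of C# natural minor is G#.
A diminished seventh (9 semitones) above G# lands on the letter F, giving F.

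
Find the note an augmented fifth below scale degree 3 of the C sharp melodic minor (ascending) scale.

Scale degree 3 of C# melodic minor (ascending) is E.
An augmented fifth (8 semitones) below E lands on the letter A, giving Ab.

Ab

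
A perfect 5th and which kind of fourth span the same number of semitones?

A perfect fifth spans 7 semitones.
A fourth spanning 7 semitones is doubly augmented (the perfect fourth is 5).

doubly augmented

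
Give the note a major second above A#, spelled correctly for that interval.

B#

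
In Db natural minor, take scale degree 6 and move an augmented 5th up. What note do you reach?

F

Scale degree 6 of Db natural minor is Bbb.
An augmented fifth (8 semitones) above Bbb lands on the letter F, giving F.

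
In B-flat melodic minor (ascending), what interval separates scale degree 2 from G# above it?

augmented fifth

Scale degree 2 of Bb melodic minor (ascending) is C.
C up to G#: letters C→G make it a fifth; 8 semitones makes it augmented.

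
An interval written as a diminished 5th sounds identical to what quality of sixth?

A diminished fifth spans 6 semitones.
A sixth spanning 6 semitones is doubly diminished (the major sixth is 9).

doubly diminished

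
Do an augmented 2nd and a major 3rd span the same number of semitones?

No

An augmented second spans 3 semitones; a major third spans 4.
The spans differ, so they are not enharmonic equivalents.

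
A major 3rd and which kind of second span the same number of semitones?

doubly augmented

A major third spans 4 semitones.
A second spanning 4 semitones is doubly augmented (the major second is 2).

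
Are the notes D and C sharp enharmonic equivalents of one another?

D is pitch class 2; C# is pitch class 1.
The pitch classes differ (2 vs. 1), so they are not enharmonic equivalents.

No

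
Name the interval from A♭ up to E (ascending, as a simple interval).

augmented fifth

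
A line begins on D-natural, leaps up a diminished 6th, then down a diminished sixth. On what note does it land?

D

A diminished sixth up from D is Bbb (letter B, 7 semitones up).
A diminished sixth down from Bbb is D (letter D, 7 semitones down).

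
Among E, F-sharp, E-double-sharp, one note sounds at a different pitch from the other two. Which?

E

In 12-tone equal temperament, enharmonic equivalents share a pitch class. E is pitch class 4; F# is pitch class 6; E## is pitch class 6.
F# and E## share pitch class 6, while E is pitch class 4.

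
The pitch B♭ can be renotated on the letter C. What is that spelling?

Cbb

Bb is pitch class 10. The letter C alone is pitch class 0.
To reach pitch class 10 from C requires an offset of -2 semitones, i.e. double flat: Cbb.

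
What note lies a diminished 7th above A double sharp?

G#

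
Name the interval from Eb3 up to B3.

augmented fifth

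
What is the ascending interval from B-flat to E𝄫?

The letter names run B→E, a span of 3 letter steps, so the interval is some kind of fourth.
Bb to Ebb is 4 semitones. A perfect fourth is 5, so 4 makes it diminished.

diminished fourth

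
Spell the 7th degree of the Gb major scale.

The Gb major scale runs Gb Ab Bb Cb Db Eb F.
Degree 7 is F.

F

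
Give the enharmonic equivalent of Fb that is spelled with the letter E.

E

Fb is pitch class 4. The letter E alone is pitch class 4.
Pitch class 4 on E needs no accidental: E.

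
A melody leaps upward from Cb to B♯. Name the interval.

The letter names run C→B, a span of 6 letter steps, so the interval is some kind of seventh.
Cb to B# is 13 semitones. A major seventh is 11, so 13 makes it doubly augmented.

doubly augmented seventh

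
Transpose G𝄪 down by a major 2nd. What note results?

A second below G lands on the letter F.
A major second spans 2 semitones, so G## moves to pitch class 7. On the letter F that is F##.

F##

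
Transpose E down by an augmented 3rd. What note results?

E down a major third is C, so the target letter is C.
From E, an augmented third is 5 semitones down: Cb.

Cb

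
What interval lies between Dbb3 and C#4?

doubly augmented seventh

The letter names run D→C, a span of 6 letter steps, so the interval is some kind of seventh.
Dbb to C# is 13 semitones. A major seventh is 11, so 13 makes it doubly augmented.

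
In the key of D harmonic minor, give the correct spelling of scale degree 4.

G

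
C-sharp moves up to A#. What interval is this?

major sixth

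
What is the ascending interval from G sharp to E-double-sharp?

augmented sixth

The letter names run G→E, a span of 5 letter steps, so the interval is some kind of sixth.
G# to E## is 10 semitones. A major sixth is 9, so 10 makes it augmented.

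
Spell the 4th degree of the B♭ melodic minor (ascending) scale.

Degree 4 takes the letter 3 steps above B, which is E.
In melodic minor (ascending), degree 4 sits 5 semitones above the tonic. Bb + 5 semitones is pitch class 3, spelled on E as Eb.

Eb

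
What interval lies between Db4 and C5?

The letter names run D→C, a span of 6 letter steps, so the interval is some kind of seventh.
Db to C is 11 semitones. A major seventh is 11, so 11 makes it major.

major seventh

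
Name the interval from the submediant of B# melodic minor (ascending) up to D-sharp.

diminished fifth

The submediant of B# melodic minor (ascending) is G##.
G## up to D#: letters G→D make it a fifth; 6 semitones makes it diminished.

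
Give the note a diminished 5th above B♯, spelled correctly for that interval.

F#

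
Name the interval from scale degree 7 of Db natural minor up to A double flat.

Scale degree 7 of Db natural minor is Cb.
Cb up to Abb: letters C→A make it a sixth; 8 semitones makes it minor.

minor sixth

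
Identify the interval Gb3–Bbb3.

minor third

Counting letters G–A–B gives a third.
Gb→Bbb = 3 semitones, 1 narrower than the major third (4), so minor.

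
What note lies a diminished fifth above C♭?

Gbb

C up a perfect fifth is G, so the target letter is G.
From Cb, a diminished fifth is 6 semitones up: Gbb.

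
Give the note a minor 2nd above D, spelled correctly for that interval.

D up a major second is E, so the target letter is E.
From D, a minor second is 1 semitone up: Eb.

Eb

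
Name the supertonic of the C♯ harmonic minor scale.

D#

Degree 2 takes the letter 1 step above C, which is D.
In harmonic minor, degree 2 sits 2 semitones above the tonic. C# + 2 semitones is pitch class 3, spelled on D as D#.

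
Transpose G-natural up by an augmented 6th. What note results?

G up a major sixth is E, so the target letter is E.
From G, an augmented sixth is 10 semitones up: E#.

E#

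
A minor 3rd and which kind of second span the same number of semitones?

A minor third spans 3 semitones.
A second spanning 3 semitones is augmented (the major second is 2).

augmented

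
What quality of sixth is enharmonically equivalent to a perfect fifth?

diminished

A perfect fifth spans 7 semitones.
A sixth spanning 7 semitones is diminished (the major sixth is 9).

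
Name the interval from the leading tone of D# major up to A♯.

minor sixth

The leading tone of D# major is C##.
C## up to A#: letters C→A make it a sixth; 8 semitones makes it minor.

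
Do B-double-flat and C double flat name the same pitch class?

Bbb is pitch class 9; Cbb is pitch class 10.
The pitch classes differ (9 vs. 10), so they are not enharmonic equivalents.

No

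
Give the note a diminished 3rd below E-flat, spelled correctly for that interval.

E down a major third is C, so the target letter is C.
From Eb, a diminished third is 2 semitones down: C#.

C#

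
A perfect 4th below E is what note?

B

A fourth below E lands on the letter B.
A perfect fourth spans 5 semitones, so E moves to pitch class 11. On the letter B that is B.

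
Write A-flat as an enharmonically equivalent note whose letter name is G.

Plain G sits 1 semitone below Ab, so on the letter G the same pitch needs a sharp: G#.

G#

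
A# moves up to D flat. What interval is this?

Counting letters A–B–C–D gives a fourth.
A#→Db = 3 semitones, 2 narrower than the perfect fourth (5), so doubly diminished.

doubly diminished fourth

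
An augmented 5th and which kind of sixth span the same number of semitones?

An augmented fifth spans 8 semitones.
A sixth spanning 8 semitones is minor (the major sixth is 9).

minor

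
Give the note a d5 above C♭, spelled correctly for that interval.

C up a perfect fifth is G, so the target letter is G.
From Cb, a diminished fifth is 6 semitones up: Gbb.

Gbb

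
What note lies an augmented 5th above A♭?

E

A fifth above A lands on the letter E.
An augmented fifth spans 8 semitones, so Ab moves to pitch class 4. On the letter E that is E.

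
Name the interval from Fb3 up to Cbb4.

diminished fifth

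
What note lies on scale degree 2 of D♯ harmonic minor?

E#

The D# harmonic minor scale runs D# E# F# G# A# B C##.
Degree 2 is E#.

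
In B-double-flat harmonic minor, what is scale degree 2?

The Bbb harmonic minor scale runs Bbb Cb Dbb Ebb Fb Gbb Ab.
Degree 2 is Cb.

Cb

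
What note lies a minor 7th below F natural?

G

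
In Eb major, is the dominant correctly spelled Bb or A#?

Bb

Each scale degree takes a distinct letter name. Degree 5 of a scale on E must use the letter B.
Bb and A# are enharmonically the same pitch, but only Bb uses the letter B, so it is the correct spelling here.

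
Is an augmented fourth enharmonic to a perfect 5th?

An augmented fourth spans 6 semitones; a perfect fifth spans 7.
The spans differ, so they are not enharmonic equivalents.

No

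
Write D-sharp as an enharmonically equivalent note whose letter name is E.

Plain E sits 1 semitone above D#, so on the letter E the same pitch needs a flat: Eb.

Eb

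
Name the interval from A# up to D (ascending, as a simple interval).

The letter names run A→D, a span of 3 letter steps, so the interval is some kind of fourth.
A# to D is 4 semitones. A perfect fourth is 5, so 4 makes it diminished.

diminished fourth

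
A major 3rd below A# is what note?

A down a major third is F, so the target letter is F.
From A#, a major third is 4 semitones down: F#.

F#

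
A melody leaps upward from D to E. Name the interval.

major second

The letter names run D→E, a span of 1 letter step, so the interval is some kind of second.
D to E is 2 semitones. A major second is 2, so 2 makes it major.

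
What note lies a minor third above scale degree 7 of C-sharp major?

D#

Scale degree 7 of C# major is B#.
A minor third (3 semitones) above B# lands on the letter D, giving D#.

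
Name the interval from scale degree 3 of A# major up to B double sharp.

major seventh

Scale degree 3 of A# major is C##.
C## up to B##: letters C→B make it a seventh; 11 semitones makes it major.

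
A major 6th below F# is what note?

A sixth below F lands on the letter A.
A major sixth spans 9 semitones, so F# moves to pitch class 9. On the letter A that is A.

A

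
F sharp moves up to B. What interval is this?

perfect fourth

The letter names run F→B, a span of 3 letter steps, so the interval is some kind of fourth.
F# to B is 5 semitones. A perfect fourth is 5, so 5 makes it perfect.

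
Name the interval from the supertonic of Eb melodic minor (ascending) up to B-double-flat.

The supertonic of Eb melodic minor (ascending) is F.
F up to Bbb: letters F→B make it a fourth; 4 semitones makes it diminished.

diminished fourth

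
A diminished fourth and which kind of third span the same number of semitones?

A diminished fourth spans 4 semitones.
A third spanning 4 semitones is major (the major third is 4).

major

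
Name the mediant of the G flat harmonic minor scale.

Bbb

The Gb harmonic minor scale runs Gb Ab Bbb Cb Db Ebb F.
Degree 3 is Bbb.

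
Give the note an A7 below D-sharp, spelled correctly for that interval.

D down a major seventh is Eb, so the target letter is E.
From D#, an augmented seventh is 12 semitones down: Eb.

Eb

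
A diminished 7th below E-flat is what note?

F#

A seventh below E lands on the letter F.
A diminished seventh spans 9 semitones, so Eb moves to pitch class 6. On the letter F that is F#.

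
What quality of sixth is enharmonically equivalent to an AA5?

major

A doubly augmented fifth spans 9 semitones.
A sixth spanning 9 semitones is major (the major sixth is 9).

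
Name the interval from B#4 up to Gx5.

major sixth

Counting letters B–C–D–E–F–G gives a sixth.
B#→G## = 9 semitones, exactly the major sixth.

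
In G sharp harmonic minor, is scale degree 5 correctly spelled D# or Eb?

D#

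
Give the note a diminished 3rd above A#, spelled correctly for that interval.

A third above A lands on the letter C.
A diminished third spans 2 semitones, so A# moves to pitch class 0. On the letter C that is C.

C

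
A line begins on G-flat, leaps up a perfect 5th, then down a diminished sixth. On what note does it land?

A perfect fifth up from Gb is Db (letter D, 7 semitones up).
A diminished sixth down from Db is F# (letter F, 7 semitones down).

F#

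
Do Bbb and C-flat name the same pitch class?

No

Two spellings are enharmonically equivalent only if they share a pitch class.
Here Bbb → 9, Cb → 11; 9 ≠ 11, so they are not.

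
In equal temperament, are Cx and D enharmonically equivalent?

Yes

C## is pitch class 2; D is pitch class 2.
All spellings map to pitch class 2, so they are enharmonically equivalent.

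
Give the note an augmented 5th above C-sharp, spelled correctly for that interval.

G##

A fifth above C lands on the letter G.
An augmented fifth spans 8 semitones, so C# moves to pitch class 9. On the letter G that is G##.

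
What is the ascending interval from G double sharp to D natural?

The letter names run G→D, a span of 4 letter steps, so the interval is some kind of fifth.
G## to D is 5 semitones. A perfect fifth is 7, so 5 makes it doubly diminished.

doubly diminished fifth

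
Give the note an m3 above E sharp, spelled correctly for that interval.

G#

A third above E lands on the letter G.
A minor third spans 3 semitones, so E# moves to pitch class 8. On the letter G that is G#.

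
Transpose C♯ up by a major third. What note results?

A third above C lands on the letter E.
A major third spans 4 semitones, so C# moves to pitch class 5. On the letter E that is E#.

E#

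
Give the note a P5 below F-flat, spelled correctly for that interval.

Bbb

A fifth below F lands on the letter B.
A perfect fifth spans 7 semitones, so Fb moves to pitch class 9. On the letter B that is Bbb.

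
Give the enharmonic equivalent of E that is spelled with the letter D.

E is pitch class 4. The letter D alone is pitch class 2.
To reach pitch class 4 from D requires an offset of +2 semitones, i.e. double sharp: D##.

D##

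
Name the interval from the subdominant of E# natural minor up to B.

minor second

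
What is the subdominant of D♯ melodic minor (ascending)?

G#

Degree 4 takes the letter 3 steps above D, which is G.
In melodic minor (ascending), degree 4 sits 5 semitones above the tonic. D# + 5 semitones is pitch class 8, spelled on G as G#.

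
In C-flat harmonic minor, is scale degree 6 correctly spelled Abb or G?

Each scale degree takes a distinct letter name. Degree 6 of a scale on C must use the letter A.
Abb and G are enharmonically the same pitch, but only Abb uses the letter A, so it is the correct spelling here.

Abb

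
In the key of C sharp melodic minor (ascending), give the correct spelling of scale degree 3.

The C# melodic minor (ascending) scale runs C# D# E F# G# A# B#.
Degree 3 is E.

E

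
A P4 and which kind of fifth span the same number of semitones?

A perfect fourth spans 5 semitones.
A fifth spanning 5 semitones is doubly diminished (the perfect fifth is 7).

doubly diminished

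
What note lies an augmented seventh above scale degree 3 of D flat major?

E#

Scale degree 3 of Db major is F.
An augmented seventh (12 semitones) above F lands on the letter E, giving E#.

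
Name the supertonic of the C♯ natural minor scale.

D#

Degree 2 takes the letter 1 step above C, which is D.
In natural minor, degree 2 sits 2 semitones above the tonic. C# + 2 semitones is pitch class 3, spelled on D as D#.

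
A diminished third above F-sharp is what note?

Ab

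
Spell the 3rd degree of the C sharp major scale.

Degree 3 takes the letter 2 steps above C, which is E.
In major, degree 3 sits 4 semitones above the tonic. C# + 4 semitones is pitch class 5, spelled on E as E#.

E#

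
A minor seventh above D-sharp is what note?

D up a major seventh is C#, so the target letter is C.
From D#, a minor seventh is 10 semitones up: C#.

C#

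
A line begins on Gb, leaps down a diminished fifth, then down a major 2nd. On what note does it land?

Bb

A diminished fifth down from Gb is C (letter C, 6 semitones down).
A major second down from C is Bb (letter B, 2 semitones down).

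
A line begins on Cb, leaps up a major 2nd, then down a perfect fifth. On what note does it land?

A major second up from Cb is Db (letter D, 2 semitones up).
A perfect fifth down from Db is Gb (letter G, 7 semitones down).

Gb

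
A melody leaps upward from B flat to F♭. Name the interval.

The letter names run B→F, a span of 4 letter steps, so the interval is some kind of fifth.
Bb to Fb is 6 semitones. A perfect fifth is 7, so 6 makes it diminished.

diminished fifth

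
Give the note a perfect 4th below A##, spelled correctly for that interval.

A fourth below A lands on the letter E.
A perfect fourth spans 5 semitones, so A## moves to pitch class 6. On the letter E that is E##.

E##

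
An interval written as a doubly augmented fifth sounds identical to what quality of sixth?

A doubly augmented fifth spans 9 semitones.
A sixth spanning 9 semitones is major (the major sixth is 9).

major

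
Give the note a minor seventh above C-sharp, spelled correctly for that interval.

B

A seventh above C lands on the letter B.
A minor seventh spans 10 semitones, so C# moves to pitch class 11. On the letter B that is B.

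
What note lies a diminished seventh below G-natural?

A#

G down a major seventh is Ab, so the target letter is A.
From G, a diminished seventh is 9 semitones down: A#.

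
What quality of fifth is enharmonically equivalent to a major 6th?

A major sixth spans 9 semitones.
A fifth spanning 9 semitones is doubly augmented (the perfect fifth is 7).

doubly augmented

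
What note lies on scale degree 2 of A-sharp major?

The A# major scale runs A# B# C## D# E# F## G##.
Degree 2 is B#.

B#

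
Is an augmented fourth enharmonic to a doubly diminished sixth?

An augmented fourth spans 6 semitones; a doubly diminished sixth spans 6.
They are enharmonically equivalent.

Yes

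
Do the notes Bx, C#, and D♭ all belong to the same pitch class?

B## is pitch class 1; C# is pitch class 1; Db is pitch class 1.
All spellings map to pitch class 1, so they are enharmonically equivalent.

Yes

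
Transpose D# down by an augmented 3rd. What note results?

Bb

A third below D lands on the letter B.
An augmented third spans 5 semitones, so D# moves to pitch class 10. On the letter B that is Bb.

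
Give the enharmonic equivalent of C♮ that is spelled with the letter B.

Plain B sits 1 semitone below C, so on the letter B the same pitch needs a sharp: B#.

B#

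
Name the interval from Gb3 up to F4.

Counting letters G–A–B–C–D–E–F gives a seventh.
Gb→F = 11 semitones, exactly the major seventh.

major seventh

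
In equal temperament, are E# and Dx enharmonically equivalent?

No

E# is pitch class 5; D## is pitch class 4.
The pitch classes differ (5 vs. 4), so they are not enharmonic equivalents.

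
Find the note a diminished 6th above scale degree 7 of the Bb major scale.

Fb

Scale degree 7 of Bb major is A.
A diminished sixth (7 semitones) above A lands on the letter F, giving Fb.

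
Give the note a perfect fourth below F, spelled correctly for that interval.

C

F down a perfect fourth is C, so the target letter is C.
From F, a perfect fourth is 5 semitones down: C.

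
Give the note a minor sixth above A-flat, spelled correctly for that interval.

Fb

A up a major sixth is F#, so the target letter is F.
From Ab, a minor sixth is 8 semitones up: Fb.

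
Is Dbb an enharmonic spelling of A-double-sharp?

No

Dbb is pitch class 0; A## is pitch class 11.
The pitch classes differ (0 vs. 11), so they are not enharmonic equivalents.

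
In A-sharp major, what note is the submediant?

F##

Degree 6 takes the letter 5 steps above A, which is F.
In major, degree 6 sits 9 semitones above the tonic. A# + 9 semitones is pitch class 7, spelled on F as F##.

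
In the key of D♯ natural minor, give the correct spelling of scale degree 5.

The D# natural minor scale runs D# E# F# G# A# B C#.
Degree 5 is A#.

A#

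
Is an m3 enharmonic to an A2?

Yes

A minor third spans 3 semitones; an augmented second spans 3.
They are enharmonically equivalent.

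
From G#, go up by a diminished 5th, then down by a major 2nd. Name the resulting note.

C

A diminished fifth up from G# is D (letter D, 6 semitones up).
A major second down from D is C (letter C, 2 semitones down).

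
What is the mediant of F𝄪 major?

The F## major scale runs F## G## A## B# C## D## E##.
Degree 3 is A##.

A##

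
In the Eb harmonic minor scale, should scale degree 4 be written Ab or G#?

Ab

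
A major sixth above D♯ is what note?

A sixth above D lands on the letter B.
A major sixth spans 9 semitones, so D# moves to pitch class 0. On the letter B that is B#.

B#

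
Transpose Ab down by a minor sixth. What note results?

C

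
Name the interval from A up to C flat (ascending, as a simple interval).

diminished third

The letter names run A→C, a span of 2 letter steps, so the interval is some kind of third.
A to Cb is 2 semitones. A major third is 4, so 2 makes it diminished.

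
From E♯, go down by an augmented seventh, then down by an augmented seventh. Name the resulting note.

Gbb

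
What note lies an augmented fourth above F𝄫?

A fourth above F lands on the letter B.
An augmented fourth spans 6 semitones, so Fbb moves to pitch class 9. On the letter B that is Bbb.

Bbb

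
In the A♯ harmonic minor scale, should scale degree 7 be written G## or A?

G##

Each scale degree takes a distinct letter name. Degree 7 of a scale on A must use the letter G.
G## and A are enharmonically the same pitch, but only G## uses the letter G, so it is the correct spelling here.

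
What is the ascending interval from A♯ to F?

diminished sixth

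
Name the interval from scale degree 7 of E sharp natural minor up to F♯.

Scale degree 7 of E# natural minor is D#.
D# up to F#: letters D→F make it a third; 3 semitones makes it minor.

minor third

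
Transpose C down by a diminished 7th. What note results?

D#

A seventh below C lands on the letter D.
A diminished seventh spans 9 semitones, so C moves to pitch class 3. On the letter D that is D#.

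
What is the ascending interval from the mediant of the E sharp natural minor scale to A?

The mediant of E# natural minor is G#.
G# up to A: letters G→A make it a second; 1 semitone makes it minor.

minor second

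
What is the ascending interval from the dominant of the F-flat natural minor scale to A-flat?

The dominant of Fb natural minor is Cb.
Cb up to Ab: letters C→A make it a sixth; 9 semitones makes it major.

major sixth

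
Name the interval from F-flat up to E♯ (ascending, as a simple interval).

Counting letters F–G–A–B–C–D–E gives a seventh.
Fb→E# = 13 semitones, 2 wider than the major seventh (11), so doubly augmented.

doubly augmented seventh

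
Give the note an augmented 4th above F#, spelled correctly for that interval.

A fourth above F lands on the letter B.
An augmented fourth spans 6 semitones, so F# moves to pitch class 0. On the letter B that is B#.

B#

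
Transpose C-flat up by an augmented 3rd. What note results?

E

A third above C lands on the letter E.
An augmented third spans 5 semitones, so Cb moves to pitch class 4. On the letter E that is E.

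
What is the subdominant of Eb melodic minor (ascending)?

Ab

The Eb melodic minor (ascending) scale runs Eb F Gb Ab Bb C D.
Degree 4 is Ab.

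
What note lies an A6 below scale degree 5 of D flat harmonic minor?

Scale degree 5 of Db harmonic minor is Ab.
An augmented sixth (10 semitones) below Ab lands on the letter C, giving Cbb.

Cbb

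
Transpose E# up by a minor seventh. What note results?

D#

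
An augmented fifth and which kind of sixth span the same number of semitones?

minor

An augmented fifth spans 8 semitones.
A sixth spanning 8 semitones is minor (the major sixth is 9).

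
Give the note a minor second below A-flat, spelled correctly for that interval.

A down a major second is G, so the target letter is G.
From Ab, a minor second is 1 semitone down: G.

G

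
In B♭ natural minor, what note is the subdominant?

Eb

The Bb natural minor scale runs Bb C Db Eb F Gb Ab.
Degree 4 is Eb.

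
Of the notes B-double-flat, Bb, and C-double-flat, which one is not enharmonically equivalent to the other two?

In 12-tone equal temperament, enharmonic equivalents share a pitch class. Bbb is pitch class 9; Bb is pitch class 10; Cbb is pitch class 10.
Bb and Cbb share pitch class 10, while Bbb is pitch class 9.

Bbb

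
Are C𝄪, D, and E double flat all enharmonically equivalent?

Yes

C## = pitch class 2 and D = pitch class 2 and Ebb = pitch class 2 — the same pitch class, so they are enharmonic equivalents.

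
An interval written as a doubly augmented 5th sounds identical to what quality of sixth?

major

A doubly augmented fifth spans 9 semitones.
A sixth spanning 9 semitones is major (the major sixth is 9).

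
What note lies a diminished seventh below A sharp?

B##

A down a major seventh is Bb, so the target letter is B.
From A#, a diminished seventh is 9 semitones down: B##.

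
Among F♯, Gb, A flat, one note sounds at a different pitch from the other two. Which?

Ab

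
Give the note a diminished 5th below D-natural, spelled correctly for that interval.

G#

D down a perfect fifth is G, so the target letter is G.
From D, a diminished fifth is 6 semitones down: G#.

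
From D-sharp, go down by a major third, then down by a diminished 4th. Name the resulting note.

F##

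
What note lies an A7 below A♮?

Bbb

A down a major seventh is Bb, so the target letter is B.
From A, an augmented seventh is 12 semitones down: Bbb.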